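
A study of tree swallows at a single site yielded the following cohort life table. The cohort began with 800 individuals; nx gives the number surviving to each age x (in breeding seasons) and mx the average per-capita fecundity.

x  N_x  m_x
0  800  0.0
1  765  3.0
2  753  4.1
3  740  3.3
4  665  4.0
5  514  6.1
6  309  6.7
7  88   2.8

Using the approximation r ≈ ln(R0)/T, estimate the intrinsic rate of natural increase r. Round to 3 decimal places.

0.847

lx = nx/n0 = nx/800: 1, 0.95625, 0.94125, 0.925, 0.83125, 0.6425, 0.38625, 0.11
R0 = Σ lx·mx = 0 + 2.86875… + 3.85913… + 3.0525 + 3.325… + 3.91925 + 2.58788… + 0.308 = 19.9205
Σ x·lx·mx = 70.324; T = 70.324/19.9205 = 3.53023…
r ≈ ln(R0)/T = ln(19.9205)/3.53023… = 0.84747… → 0.847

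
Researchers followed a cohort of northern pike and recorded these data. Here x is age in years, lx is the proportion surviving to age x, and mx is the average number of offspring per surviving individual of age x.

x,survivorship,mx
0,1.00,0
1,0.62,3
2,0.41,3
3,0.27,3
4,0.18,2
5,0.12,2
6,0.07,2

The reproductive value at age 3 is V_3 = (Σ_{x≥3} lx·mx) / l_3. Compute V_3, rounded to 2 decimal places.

5.74

lx·mx for x ≥ 3: 0.81, 0.36, 0.24, 0.14 → sum = 1.55
V_3 = 1.55 / l_3 = 1.55 / 0.27 = 5.740741… → 5.74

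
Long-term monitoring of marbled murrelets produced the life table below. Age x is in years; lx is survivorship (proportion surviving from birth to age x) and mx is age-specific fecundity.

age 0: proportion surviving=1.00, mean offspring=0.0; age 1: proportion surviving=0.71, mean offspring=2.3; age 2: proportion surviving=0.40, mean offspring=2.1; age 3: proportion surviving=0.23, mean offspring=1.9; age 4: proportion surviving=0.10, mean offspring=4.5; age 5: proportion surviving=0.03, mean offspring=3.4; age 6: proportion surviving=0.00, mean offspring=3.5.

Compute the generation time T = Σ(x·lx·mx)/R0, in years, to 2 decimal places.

lx·mx: 0, 1.633, 0.84, 0.437, 0.45, 0.102, 0 → R0 = 3.462
x·lx·mx: 0, 1.633, 1.68, 1.311, 1.8, 0.51, 0 → Σ = 6.934
T = 6.934 / 3.462 = 2.002889… → 2.00

2.00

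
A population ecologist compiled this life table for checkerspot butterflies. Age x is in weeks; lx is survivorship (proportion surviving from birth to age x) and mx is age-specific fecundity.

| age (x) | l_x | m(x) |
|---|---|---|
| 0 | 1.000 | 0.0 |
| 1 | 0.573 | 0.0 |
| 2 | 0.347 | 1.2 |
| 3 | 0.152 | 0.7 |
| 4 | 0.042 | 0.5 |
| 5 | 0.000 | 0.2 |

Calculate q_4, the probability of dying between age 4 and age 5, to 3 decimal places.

q_4 = (l_4 − l_5) / l_4 = (0.042 − 0) / 0.042
     = 0.042 / 0.042 = 1 → 1.000

1.000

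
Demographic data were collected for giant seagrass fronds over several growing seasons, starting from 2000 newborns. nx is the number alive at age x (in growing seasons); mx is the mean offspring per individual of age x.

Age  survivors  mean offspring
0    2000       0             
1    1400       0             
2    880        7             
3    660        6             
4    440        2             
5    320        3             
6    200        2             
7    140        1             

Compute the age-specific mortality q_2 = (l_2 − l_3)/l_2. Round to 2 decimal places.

lx = nx/n0 = nx/2000: 1, 0.7, 0.44, 0.33, 0.22, 0.16, 0.1, 0.07
q_2 = (l_2 − l_3) / l_2 = (0.44 − 0.33) / 0.44
     = 0.11 / 0.44 = 0.25 → 0.25

0.25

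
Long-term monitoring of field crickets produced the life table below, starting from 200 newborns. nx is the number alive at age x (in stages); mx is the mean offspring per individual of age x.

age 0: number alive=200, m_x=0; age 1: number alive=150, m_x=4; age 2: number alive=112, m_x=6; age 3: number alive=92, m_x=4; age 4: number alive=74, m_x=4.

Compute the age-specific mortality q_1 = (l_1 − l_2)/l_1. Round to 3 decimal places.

lx = nx/n0 = nx/200: 1, 0.75, 0.56, 0.46, 0.37
q_1 = (l_1 − l_2) / l_1 = (0.75 − 0.56) / 0.75
     = 0.19 / 0.75 = 0.253333… → 0.253

0.253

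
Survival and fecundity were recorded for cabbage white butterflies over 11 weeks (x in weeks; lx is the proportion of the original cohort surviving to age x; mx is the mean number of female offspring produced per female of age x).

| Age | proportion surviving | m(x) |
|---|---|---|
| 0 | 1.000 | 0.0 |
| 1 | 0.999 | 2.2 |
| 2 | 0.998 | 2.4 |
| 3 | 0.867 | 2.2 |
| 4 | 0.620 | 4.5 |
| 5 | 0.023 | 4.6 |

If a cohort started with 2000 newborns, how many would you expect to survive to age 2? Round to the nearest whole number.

Expected survivors = N0 · l_2 = 2000 × 0.998 = 1996 → 1996

1996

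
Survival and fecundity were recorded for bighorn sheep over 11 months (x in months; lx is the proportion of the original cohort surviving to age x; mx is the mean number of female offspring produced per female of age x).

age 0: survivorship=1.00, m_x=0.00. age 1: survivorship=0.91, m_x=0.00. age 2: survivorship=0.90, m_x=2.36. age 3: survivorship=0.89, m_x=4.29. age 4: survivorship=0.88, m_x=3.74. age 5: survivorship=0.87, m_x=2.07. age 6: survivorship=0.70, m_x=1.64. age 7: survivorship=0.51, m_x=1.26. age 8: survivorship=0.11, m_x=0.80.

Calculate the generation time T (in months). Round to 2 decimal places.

3.87

lx·mx: 0, 0, 2.124, 3.8181, 3.2912, 1.8009, 1.148, 0.6426, 0.088 → R0 = 12.9128
x·lx·mx: 0, 0, 4.248, 11.4543, 13.1648, 9.0045, 6.888, 4.4982, 0.704 → Σ = 49.9618
T = 49.9618 / 12.9128 = 3.869169… → 3.87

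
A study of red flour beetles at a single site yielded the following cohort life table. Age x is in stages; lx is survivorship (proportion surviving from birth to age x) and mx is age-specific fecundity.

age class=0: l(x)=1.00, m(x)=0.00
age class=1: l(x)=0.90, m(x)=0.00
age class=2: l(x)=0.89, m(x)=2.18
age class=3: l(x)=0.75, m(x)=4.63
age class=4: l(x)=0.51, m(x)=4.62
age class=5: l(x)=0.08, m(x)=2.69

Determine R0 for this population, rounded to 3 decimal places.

lx·mx by age: 0, 0, 1.9402, 3.4725, 2.3562, 0.2152
R0 = Σ lx·mx = 7.9841 → 7.984

7.984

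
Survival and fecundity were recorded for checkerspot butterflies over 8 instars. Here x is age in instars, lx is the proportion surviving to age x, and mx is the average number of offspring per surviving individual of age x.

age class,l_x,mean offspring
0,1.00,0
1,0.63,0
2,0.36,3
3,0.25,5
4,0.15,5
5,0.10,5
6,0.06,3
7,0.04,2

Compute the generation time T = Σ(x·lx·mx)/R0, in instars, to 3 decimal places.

3.398

lx·mx: 0, 0, 1.08, 1.25, 0.75, 0.5, 0.18, 0.08 → R0 = 3.84
x·lx·mx: 0, 0, 2.16, 3.75, 3, 2.5, 1.08, 0.56 → Σ = 13.05
T = 13.05 / 3.84 = 3.398438… → 3.398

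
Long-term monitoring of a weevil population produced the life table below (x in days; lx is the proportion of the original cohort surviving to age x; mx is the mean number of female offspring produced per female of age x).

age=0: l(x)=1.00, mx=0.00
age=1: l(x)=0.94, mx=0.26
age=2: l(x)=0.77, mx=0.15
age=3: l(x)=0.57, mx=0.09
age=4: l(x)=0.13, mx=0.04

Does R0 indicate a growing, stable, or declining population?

R0 = Σ lx·mx = 0 + 0.2444 + 0.1155 + 0.0513 + 0.0052 = 0.4164
R0 < 1, so the population is declining.

declining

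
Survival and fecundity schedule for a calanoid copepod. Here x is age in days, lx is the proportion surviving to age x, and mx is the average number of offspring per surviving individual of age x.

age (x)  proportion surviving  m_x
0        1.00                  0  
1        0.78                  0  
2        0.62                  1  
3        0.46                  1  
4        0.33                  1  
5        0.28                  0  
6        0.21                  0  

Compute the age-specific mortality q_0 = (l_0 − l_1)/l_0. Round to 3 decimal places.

q_0 = (l_0 − l_1) / l_0 = (1 − 0.78) / 1
     = 0.22 / 1 = 0.22 → 0.220

0.220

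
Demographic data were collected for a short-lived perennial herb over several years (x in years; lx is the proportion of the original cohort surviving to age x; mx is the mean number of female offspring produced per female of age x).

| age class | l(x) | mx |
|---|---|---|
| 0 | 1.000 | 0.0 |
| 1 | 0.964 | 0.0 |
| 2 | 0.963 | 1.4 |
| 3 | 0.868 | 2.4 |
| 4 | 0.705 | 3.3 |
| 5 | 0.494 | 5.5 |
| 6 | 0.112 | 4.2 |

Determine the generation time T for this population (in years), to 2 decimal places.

3.87

lx·mx: 0, 0, 1.3482, 2.0832, 2.3265, 2.717, 0.4704 → R0 = 8.9453
x·lx·mx: 0, 0, 2.6964, 6.2496, 9.306, 13.585, 2.8224 → Σ = 34.6594
T = 34.6594 / 8.9453 = 3.874593… → 3.87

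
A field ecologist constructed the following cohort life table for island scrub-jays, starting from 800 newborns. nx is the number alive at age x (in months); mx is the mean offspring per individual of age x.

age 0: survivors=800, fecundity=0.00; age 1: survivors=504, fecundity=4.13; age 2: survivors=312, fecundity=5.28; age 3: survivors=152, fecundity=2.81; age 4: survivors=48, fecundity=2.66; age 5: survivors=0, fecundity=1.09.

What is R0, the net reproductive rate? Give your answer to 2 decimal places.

5.35

lx = nx/n0 = nx/800: 1, 0.63, 0.39, 0.19, 0.06, 0
lx·mx by age: 0, 2.6019, 2.0592, 0.5339, 0.1596, 0
R0 = Σ lx·mx = 5.3546 → 5.35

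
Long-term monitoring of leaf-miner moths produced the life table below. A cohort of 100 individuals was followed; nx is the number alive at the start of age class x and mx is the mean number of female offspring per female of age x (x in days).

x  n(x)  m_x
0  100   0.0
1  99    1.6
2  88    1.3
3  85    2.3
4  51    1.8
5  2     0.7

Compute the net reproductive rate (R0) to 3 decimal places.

5.615

lx = nx/n0 = nx/100: 1, 0.99, 0.88, 0.85, 0.51, 0.02
lx·mx by age: 0, 1.584, 1.144, 1.955, 0.918, 0.014
R0 = Σ lx·mx = 5.615 → 5.615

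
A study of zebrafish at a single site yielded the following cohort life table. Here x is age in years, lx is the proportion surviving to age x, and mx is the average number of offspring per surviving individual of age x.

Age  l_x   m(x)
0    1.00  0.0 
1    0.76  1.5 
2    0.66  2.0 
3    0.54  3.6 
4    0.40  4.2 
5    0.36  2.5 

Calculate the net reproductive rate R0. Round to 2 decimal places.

lx·mx by age: 0, 1.14, 1.32, 1.944, 1.68, 0.9
R0 = Σ lx·mx = 6.984 → 6.98

6.98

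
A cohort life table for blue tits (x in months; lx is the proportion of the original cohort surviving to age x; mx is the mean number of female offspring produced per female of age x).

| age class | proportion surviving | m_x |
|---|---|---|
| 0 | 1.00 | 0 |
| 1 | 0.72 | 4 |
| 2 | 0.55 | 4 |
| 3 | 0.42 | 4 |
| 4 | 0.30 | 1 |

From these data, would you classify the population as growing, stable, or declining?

R0 = Σ lx·mx = 0 + 2.88 + 2.2 + 1.68 + 0.3 = 7.06
R0 > 1, so the population is growing.

growing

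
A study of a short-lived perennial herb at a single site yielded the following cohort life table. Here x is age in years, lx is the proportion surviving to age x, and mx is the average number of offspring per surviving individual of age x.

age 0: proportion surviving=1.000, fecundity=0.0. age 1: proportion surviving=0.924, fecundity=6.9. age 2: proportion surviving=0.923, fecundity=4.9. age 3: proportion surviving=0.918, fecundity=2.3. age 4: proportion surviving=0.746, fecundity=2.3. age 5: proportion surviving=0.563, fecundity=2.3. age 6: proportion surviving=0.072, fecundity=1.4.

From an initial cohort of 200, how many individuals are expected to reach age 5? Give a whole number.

Expected survivors = N0 · l_5 = 200 × 0.563 = 112.6 → 113

113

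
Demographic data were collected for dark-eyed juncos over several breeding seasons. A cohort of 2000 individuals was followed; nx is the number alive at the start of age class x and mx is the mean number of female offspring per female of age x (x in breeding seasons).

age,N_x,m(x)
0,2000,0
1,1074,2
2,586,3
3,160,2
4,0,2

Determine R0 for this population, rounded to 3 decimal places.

lx = nx/n0 = nx/2000: 1, 0.537, 0.293, 0.08, 0
lx·mx by age: 0, 1.074, 0.879, 0.16, 0
R0 = Σ lx·mx = 2.113 → 2.113

2.113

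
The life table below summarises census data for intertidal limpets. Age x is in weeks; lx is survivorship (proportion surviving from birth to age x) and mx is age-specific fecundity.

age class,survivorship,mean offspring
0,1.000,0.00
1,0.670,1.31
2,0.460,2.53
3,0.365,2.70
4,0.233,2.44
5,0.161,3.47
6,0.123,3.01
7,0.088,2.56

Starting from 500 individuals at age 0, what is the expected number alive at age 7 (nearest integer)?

Expected survivors = N0 · l_7 = 500 × 0.088 = 44 → 44

44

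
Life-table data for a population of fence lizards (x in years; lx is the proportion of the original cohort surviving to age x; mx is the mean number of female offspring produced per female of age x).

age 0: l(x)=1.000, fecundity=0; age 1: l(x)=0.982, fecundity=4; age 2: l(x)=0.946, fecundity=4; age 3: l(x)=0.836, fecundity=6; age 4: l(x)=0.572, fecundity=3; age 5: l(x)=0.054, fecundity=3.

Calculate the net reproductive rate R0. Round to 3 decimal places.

14.606

lx·mx by age: 0, 3.928, 3.784, 5.016, 1.716, 0.162
R0 = Σ lx·mx = 14.606 → 14.606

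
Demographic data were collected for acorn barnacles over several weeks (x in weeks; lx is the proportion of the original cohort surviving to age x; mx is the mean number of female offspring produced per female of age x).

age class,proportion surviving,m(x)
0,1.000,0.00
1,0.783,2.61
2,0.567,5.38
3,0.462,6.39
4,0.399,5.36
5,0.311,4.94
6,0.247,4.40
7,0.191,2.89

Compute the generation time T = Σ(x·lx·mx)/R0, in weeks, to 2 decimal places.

3.27

lx·mx: 0, 2.04363, 3.05046, 2.95218, 2.13864, 1.53634, 1.0868, 0.55199 → R0 = 13.36004
x·lx·mx: 0, 2.04363, 6.10092, 8.85654, 8.55456, 7.6817, 6.5208, 3.86393 → Σ = 43.62208
T = 43.62208 / 13.36004 = 3.265116… → 3.27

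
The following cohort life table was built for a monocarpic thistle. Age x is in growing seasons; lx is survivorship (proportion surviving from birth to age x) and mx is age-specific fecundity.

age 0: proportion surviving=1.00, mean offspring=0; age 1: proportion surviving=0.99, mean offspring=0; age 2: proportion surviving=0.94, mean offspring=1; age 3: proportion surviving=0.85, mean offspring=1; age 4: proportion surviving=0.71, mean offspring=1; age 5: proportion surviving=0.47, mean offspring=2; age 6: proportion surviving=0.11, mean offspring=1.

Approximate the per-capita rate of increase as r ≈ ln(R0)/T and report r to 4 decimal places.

R0 = Σ lx·mx = 0 + 0 + 0.94 + 0.85 + 0.71 + 0.94 + 0.11 = 3.55
Σ x·lx·mx = 12.63; T = 12.63/3.55 = 3.55775…
r ≈ ln(R0)/T = ln(3.55)/3.55775… = 0.35611… → 0.3561

0.3561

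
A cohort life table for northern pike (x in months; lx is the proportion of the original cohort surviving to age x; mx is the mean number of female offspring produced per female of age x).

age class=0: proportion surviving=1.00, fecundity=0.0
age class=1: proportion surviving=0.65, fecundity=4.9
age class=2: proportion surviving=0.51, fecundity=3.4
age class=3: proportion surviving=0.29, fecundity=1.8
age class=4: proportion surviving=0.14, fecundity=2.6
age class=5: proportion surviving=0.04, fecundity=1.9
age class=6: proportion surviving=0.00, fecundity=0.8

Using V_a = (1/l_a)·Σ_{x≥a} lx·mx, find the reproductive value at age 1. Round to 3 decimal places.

9.048

lx·mx for x ≥ 1: 3.185, 1.734, 0.522, 0.364, 0.076, 0 → sum = 5.881
V_1 = 5.881 / l_1 = 5.881 / 0.65 = 9.047692… → 9.048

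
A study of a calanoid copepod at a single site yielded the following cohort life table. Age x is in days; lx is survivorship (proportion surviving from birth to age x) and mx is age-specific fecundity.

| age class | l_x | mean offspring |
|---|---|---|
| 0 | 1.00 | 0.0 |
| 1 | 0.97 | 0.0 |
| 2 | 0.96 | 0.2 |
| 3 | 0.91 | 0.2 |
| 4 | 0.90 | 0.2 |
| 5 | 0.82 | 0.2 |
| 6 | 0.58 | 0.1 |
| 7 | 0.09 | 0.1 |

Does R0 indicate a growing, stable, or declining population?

declining

R0 = Σ lx·mx = 0 + 0 + 0.192 + 0.182 + 0.18 + 0.164 + 0.058 + 0.009 = 0.785
R0 < 1, so the population is declining.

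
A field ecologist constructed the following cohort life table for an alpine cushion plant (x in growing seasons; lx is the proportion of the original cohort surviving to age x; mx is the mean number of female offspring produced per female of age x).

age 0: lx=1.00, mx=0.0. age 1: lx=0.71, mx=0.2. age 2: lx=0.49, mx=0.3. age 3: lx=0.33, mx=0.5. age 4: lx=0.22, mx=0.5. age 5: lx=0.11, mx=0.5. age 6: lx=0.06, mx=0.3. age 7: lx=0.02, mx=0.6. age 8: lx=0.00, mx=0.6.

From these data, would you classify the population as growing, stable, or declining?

R0 = Σ lx·mx = 0 + 0.142 + 0.147 + 0.165 + 0.11 + 0.055 + 0.018 + 0.012 + 0 = 0.649
R0 < 1, so the population is declining.

declining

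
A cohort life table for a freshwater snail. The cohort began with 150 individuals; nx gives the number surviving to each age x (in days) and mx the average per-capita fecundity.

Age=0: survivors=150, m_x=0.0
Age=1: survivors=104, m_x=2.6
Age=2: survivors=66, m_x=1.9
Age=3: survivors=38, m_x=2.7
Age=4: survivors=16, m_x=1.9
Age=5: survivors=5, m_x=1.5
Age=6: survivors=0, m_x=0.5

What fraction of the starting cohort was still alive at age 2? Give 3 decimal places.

0.440

l_2 = n_2/n_0 = 66/150 = 0.44 → 0.440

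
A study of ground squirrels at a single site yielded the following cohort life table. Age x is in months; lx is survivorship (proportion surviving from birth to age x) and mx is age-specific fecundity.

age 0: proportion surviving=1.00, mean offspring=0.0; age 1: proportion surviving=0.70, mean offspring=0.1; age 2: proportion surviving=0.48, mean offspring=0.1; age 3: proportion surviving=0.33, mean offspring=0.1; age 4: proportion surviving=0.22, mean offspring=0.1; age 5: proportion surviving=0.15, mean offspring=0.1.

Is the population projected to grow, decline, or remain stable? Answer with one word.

R0 = Σ lx·mx = 0 + 0.07 + 0.048 + 0.033 + 0.022 + 0.015 = 0.188
R0 < 1, so the population is declining.

declining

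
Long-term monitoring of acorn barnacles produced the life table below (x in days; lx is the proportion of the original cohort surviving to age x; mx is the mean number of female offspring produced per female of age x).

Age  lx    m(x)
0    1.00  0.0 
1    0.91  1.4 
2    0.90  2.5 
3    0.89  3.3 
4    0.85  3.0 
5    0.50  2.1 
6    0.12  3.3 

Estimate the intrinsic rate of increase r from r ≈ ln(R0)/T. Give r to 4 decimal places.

R0 = Σ lx·mx = 0 + 1.274 + 2.25 + 2.937 + 2.55 + 1.05 + 0.396 = 10.457
Σ x·lx·mx = 32.411; T = 32.411/10.457 = 3.09945…
r ≈ ln(R0)/T = ln(10.457)/3.09945… = 0.757318… → 0.7573

0.7573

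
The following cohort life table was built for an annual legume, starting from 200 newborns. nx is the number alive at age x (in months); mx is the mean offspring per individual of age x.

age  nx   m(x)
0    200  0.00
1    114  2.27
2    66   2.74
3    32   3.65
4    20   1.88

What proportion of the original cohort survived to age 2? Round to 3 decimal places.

0.330

l_2 = n_2/n_0 = 66/200 = 0.33 → 0.330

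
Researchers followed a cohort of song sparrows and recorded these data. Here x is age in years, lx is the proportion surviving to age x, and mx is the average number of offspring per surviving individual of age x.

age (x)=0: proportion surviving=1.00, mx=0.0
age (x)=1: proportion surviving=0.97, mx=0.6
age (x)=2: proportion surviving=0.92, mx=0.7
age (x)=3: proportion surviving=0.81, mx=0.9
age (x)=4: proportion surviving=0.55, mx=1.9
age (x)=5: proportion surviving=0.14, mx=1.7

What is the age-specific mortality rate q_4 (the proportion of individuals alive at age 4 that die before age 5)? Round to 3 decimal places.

0.745

q_4 = (l_4 − l_5) / l_4 = (0.55 − 0.14) / 0.55
     = 0.41 / 0.55 = 0.745455… → 0.745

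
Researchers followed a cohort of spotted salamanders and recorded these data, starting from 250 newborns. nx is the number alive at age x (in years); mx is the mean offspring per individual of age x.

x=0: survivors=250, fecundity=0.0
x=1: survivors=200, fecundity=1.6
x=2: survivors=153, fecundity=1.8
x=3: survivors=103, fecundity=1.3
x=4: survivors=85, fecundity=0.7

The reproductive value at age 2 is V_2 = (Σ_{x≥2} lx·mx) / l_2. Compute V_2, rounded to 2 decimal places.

3.06

lx = nx/n0 = nx/250: 1, 0.8, 0.612, 0.412, 0.34
lx·mx for x ≥ 2: 1.1016, 0.5356, 0.238 → sum = 1.8752
V_2 = 1.8752 / l_2 = 1.8752 / 0.612 = 3.064052… → 3.06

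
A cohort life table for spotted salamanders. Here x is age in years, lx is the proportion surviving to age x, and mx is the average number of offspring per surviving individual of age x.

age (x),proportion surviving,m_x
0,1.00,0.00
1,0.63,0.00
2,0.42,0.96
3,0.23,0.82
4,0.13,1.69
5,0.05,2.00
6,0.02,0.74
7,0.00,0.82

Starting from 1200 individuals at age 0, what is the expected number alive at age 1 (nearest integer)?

756

Expected survivors = N0 · l_1 = 1200 × 0.63 = 756 → 756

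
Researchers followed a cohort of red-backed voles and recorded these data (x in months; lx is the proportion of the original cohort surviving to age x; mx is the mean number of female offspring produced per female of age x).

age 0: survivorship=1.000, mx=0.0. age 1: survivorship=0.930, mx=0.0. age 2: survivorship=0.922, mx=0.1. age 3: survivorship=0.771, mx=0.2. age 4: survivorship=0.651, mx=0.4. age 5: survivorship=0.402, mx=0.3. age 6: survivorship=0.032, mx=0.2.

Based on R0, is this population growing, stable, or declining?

declining

R0 = Σ lx·mx = 0 + 0 + 0.0922 + 0.1542 + 0.2604 + 0.1206 + 0.0064 = 0.6338
R0 < 1, so the population is declining.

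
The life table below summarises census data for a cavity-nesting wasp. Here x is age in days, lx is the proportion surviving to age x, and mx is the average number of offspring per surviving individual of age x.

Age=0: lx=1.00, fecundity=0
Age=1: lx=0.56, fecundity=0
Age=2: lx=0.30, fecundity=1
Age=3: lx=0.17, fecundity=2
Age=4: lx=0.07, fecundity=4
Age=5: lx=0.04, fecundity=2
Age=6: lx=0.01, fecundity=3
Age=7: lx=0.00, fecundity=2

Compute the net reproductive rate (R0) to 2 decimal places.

lx·mx by age: 0, 0, 0.3, 0.34, 0.28, 0.08, 0.03, 0
R0 = Σ lx·mx = 1.03 → 1.03

1.03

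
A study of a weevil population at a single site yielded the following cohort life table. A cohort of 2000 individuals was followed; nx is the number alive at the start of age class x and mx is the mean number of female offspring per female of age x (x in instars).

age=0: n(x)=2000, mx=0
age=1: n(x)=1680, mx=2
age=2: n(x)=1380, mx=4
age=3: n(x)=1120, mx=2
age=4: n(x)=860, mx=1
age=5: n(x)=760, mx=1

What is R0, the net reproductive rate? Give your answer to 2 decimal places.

6.37

lx = nx/n0 = nx/2000: 1, 0.84, 0.69, 0.56, 0.43, 0.38
lx·mx by age: 0, 1.68, 2.76, 1.12, 0.43, 0.38
R0 = Σ lx·mx = 6.37 → 6.37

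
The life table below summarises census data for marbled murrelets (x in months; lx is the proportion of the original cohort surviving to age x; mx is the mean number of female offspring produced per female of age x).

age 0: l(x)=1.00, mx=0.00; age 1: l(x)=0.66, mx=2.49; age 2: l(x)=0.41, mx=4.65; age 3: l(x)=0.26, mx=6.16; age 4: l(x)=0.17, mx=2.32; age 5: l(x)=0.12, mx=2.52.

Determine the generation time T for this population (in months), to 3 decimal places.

lx·mx: 0, 1.6434, 1.9065, 1.6016, 0.3944, 0.3024 → R0 = 5.8483
x·lx·mx: 0, 1.6434, 3.813, 4.8048, 1.5776, 1.512 → Σ = 13.3508
T = 13.3508 / 5.8483 = 2.282851… → 2.283

2.283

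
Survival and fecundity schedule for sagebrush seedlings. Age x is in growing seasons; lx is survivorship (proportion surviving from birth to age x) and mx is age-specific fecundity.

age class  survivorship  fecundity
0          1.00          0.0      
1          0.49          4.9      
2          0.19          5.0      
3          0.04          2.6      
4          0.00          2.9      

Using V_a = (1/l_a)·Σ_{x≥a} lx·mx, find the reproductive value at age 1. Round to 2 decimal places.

7.05

lx·mx for x ≥ 1: 2.401, 0.95, 0.104, 0 → sum = 3.455
V_1 = 3.455 / l_1 = 3.455 / 0.49 = 7.05102… → 7.05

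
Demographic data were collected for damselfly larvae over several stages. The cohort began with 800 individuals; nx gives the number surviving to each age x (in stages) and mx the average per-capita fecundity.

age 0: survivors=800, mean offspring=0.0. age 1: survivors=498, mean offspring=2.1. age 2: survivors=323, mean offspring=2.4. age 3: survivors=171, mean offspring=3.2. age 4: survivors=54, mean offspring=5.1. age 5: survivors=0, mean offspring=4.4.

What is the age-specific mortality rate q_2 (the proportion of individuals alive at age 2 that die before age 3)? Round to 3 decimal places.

0.471

lx = nx/n0 = nx/800: 1, 0.6225, 0.40375, 0.21375, 0.0675, 0
q_2 = (l_2 − l_3) / l_2 = (0.40375 − 0.21375) / 0.40375
     = 0.19 / 0.40375 = 0.470588… → 0.471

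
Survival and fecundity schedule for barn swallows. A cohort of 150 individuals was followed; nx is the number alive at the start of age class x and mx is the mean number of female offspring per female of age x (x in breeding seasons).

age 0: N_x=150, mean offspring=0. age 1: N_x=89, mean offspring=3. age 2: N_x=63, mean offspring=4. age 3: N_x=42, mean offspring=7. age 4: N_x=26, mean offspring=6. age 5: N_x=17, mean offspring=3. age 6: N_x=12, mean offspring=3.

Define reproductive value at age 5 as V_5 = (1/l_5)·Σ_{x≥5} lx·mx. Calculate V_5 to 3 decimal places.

5.118

lx = nx/n0 = nx/150: 1, 0.59333…, 0.42, 0.28, 0.17333…, 0.11333…, 0.08
lx·mx for x ≥ 5: 0.34…, 0.24 → sum = 0.58…
V_5 = 0.58… / l_5 = 0.58… / 0.113333… = 5.117647… → 5.118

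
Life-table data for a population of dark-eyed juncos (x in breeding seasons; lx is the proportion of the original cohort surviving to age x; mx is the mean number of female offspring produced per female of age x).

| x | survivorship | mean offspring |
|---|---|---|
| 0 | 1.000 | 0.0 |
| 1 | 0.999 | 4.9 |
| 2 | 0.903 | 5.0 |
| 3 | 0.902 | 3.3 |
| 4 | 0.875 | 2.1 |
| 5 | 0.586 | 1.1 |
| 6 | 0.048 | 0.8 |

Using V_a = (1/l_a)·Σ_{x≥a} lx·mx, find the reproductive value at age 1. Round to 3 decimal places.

lx·mx for x ≥ 1: 4.8951, 4.515, 2.9766, 1.8375, 0.6446, 0.0384 → sum = 14.9072
V_1 = 14.9072 / l_1 = 14.9072 / 0.999 = 14.922122… → 14.922

14.922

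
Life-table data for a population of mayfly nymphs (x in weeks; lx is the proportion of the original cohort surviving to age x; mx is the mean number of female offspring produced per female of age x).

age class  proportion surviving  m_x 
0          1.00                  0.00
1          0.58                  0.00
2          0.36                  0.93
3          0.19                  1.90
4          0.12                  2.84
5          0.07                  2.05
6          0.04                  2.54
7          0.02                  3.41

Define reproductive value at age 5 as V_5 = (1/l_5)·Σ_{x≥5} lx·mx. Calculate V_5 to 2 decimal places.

4.48

lx·mx for x ≥ 5: 0.1435, 0.1016, 0.0682 → sum = 0.3133
V_5 = 0.3133 / l_5 = 0.3133 / 0.07 = 4.475714… → 4.48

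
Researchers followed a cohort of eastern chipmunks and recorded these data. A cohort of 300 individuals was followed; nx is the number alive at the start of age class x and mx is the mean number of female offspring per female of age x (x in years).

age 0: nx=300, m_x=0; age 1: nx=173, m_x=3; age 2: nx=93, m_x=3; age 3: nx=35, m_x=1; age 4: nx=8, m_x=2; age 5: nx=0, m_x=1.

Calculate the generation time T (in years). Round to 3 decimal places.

1.468

lx = nx/n0 = nx/300: 1, 0.57667…, 0.31, 0.11667…, 0.02667…, 0
lx·mx: 0, 1.73…, 0.93, 0.116667…, 0.053333…, 0 → R0 = 2.83…
x·lx·mx: 0, 1.73…, 1.86, 0.35…, 0.213333…, 0 → Σ = 4.153333…
T = 4.153333… / 2.83… = 1.467609… → 1.468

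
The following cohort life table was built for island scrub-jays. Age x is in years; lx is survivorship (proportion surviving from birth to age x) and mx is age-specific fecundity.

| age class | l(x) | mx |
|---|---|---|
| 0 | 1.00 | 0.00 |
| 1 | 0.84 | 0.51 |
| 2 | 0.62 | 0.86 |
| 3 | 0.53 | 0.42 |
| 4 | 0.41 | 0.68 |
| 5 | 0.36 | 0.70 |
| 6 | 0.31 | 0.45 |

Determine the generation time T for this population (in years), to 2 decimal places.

2.90

lx·mx: 0, 0.4284, 0.5332, 0.2226, 0.2788, 0.252, 0.1395 → R0 = 1.8545
x·lx·mx: 0, 0.4284, 1.0664, 0.6678, 1.1152, 1.26, 0.837 → Σ = 5.3748
T = 5.3748 / 1.8545 = 2.898248… → 2.90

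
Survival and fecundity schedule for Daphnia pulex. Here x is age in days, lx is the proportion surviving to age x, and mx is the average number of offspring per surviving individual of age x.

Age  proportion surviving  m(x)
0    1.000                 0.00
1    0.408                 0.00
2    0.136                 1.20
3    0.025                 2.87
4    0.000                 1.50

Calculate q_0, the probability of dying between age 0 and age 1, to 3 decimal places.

q_0 = (l_0 − l_1) / l_0 = (1 − 0.408) / 1
     = 0.592 / 1 = 0.592 → 0.592

0.592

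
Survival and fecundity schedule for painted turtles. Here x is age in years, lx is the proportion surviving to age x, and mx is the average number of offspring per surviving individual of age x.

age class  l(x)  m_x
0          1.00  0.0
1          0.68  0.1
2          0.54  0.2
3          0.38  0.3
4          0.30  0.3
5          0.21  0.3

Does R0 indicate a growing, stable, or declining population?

declining

R0 = Σ lx·mx = 0 + 0.068 + 0.108 + 0.114 + 0.09 + 0.063 = 0.443
R0 < 1, so the population is declining.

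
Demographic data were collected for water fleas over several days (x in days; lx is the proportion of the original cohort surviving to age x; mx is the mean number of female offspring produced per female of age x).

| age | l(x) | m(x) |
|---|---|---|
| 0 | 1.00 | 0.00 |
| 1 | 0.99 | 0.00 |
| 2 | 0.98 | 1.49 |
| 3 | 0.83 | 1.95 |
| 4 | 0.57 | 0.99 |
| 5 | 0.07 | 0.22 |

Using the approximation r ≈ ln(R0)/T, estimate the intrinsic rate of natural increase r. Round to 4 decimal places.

R0 = Σ lx·mx = 0 + 0 + 1.4602 + 1.6185 + 0.5643 + 0.0154 = 3.6584
Σ x·lx·mx = 10.1101; T = 10.1101/3.6584 = 2.76353…
r ≈ ln(R0)/T = ln(3.6584)/2.76353… = 0.469337… → 0.4693

0.4693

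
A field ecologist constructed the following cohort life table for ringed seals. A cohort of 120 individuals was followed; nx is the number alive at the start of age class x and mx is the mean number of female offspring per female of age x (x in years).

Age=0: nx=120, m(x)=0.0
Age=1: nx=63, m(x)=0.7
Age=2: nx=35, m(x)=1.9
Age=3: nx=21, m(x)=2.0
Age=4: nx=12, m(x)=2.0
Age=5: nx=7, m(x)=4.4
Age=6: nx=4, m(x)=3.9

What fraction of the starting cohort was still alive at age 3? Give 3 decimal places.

0.175

l_3 = n_3/n_0 = 21/120 = 0.175 → 0.175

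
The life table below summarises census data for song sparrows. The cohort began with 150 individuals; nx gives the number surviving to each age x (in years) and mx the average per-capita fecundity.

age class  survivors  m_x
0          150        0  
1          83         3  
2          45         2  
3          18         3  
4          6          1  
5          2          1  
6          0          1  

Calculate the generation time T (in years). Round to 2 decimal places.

lx = nx/n0 = nx/150: 1, 0.55333…, 0.3, 0.12, 0.04, 0.01333…, 0
lx·mx: 0, 1.66…, 0.6, 0.36, 0.04, 0.013333…, 0 → R0 = 2.673333…
x·lx·mx: 0, 1.66…, 1.2, 1.08, 0.16, 0.066667…, 0 → Σ = 4.166667…
T = 4.166667… / 2.673333… = 1.558603… → 1.56

1.56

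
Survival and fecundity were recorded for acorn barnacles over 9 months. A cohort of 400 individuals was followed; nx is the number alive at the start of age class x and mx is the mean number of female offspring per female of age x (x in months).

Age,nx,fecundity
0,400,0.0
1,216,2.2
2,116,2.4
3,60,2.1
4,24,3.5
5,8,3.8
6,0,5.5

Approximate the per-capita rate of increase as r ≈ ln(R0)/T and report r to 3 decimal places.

lx = nx/n0 = nx/400: 1, 0.54, 0.29, 0.15, 0.06, 0.02, 0
R0 = Σ lx·mx = 0 + 1.188 + 0.696 + 0.315 + 0.21 + 0.076 + 0 = 2.485
Σ x·lx·mx = 4.745; T = 4.745/2.485 = 1.90946…
r ≈ ln(R0)/T = ln(2.485)/1.90946… = 0.47672… → 0.477

0.477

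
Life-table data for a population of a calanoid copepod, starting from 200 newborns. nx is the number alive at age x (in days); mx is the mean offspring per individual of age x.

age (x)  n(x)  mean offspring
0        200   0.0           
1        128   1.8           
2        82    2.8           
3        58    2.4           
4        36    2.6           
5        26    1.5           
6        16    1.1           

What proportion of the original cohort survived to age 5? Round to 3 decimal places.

l_5 = n_5/n_0 = 26/200 = 0.13 → 0.130

0.130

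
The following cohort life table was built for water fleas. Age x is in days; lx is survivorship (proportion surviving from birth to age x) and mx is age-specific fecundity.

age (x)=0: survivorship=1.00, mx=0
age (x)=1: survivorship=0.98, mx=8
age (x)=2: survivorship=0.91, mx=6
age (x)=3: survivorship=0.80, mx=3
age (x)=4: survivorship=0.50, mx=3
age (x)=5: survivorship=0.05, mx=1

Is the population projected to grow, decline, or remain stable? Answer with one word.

growing

R0 = Σ lx·mx = 0 + 7.84 + 5.46 + 2.4 + 1.5 + 0.05 = 17.25
R0 > 1, so the population is growing.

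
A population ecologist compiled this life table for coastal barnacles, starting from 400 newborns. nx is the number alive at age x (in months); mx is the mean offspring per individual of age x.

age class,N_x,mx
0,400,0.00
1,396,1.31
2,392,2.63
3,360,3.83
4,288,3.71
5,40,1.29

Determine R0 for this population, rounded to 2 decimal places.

10.12

lx = nx/n0 = nx/400: 1, 0.99, 0.98, 0.9, 0.72, 0.1
lx·mx by age: 0, 1.2969, 2.5774, 3.447, 2.6712, 0.129
R0 = Σ lx·mx = 10.1215 → 10.12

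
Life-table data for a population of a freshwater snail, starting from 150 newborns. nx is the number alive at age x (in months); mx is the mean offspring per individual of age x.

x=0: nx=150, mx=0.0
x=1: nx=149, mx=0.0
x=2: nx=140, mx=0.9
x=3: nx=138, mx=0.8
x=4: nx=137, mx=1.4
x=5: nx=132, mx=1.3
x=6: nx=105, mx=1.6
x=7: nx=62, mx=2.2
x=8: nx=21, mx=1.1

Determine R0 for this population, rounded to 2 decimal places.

6.18

lx = nx/n0 = nx/150: 1, 0.99333…, 0.93333…, 0.92, 0.91333…, 0.88, 0.7, 0.41333…, 0.14
lx·mx by age: 0, 0, 0.84…, 0.736, 1.278667…, 1.144, 1.12, 0.909333…, 0.154
R0 = Σ lx·mx = 6.182… → 6.18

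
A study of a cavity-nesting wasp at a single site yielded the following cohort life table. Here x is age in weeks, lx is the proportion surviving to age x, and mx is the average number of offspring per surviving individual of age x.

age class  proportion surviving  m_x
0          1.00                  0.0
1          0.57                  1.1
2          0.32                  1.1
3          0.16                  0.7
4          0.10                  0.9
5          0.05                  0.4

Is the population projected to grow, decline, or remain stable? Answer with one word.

growing

R0 = Σ lx·mx = 0 + 0.627 + 0.352 + 0.112 + 0.09 + 0.02 = 1.201
R0 > 1, so the population is growing.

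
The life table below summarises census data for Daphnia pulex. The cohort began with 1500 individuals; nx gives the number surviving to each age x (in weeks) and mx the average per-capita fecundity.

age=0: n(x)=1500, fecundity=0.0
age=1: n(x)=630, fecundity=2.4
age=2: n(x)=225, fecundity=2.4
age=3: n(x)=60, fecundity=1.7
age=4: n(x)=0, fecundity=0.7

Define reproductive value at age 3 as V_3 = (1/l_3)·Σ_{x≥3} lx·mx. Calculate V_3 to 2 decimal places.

1.70

lx = nx/n0 = nx/1500: 1, 0.42, 0.15, 0.04, 0
lx·mx for x ≥ 3: 0.068, 0 → sum = 0.068
V_3 = 0.068 / l_3 = 0.068 / 0.04 = 1.7 → 1.70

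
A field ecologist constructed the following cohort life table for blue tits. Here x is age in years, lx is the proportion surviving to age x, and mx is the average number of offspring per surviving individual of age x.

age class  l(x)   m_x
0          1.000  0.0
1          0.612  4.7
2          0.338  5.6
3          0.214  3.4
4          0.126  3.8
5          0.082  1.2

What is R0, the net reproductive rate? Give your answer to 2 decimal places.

lx·mx by age: 0, 2.8764, 1.8928, 0.7276, 0.4788, 0.0984
R0 = Σ lx·mx = 6.074 → 6.07

6.07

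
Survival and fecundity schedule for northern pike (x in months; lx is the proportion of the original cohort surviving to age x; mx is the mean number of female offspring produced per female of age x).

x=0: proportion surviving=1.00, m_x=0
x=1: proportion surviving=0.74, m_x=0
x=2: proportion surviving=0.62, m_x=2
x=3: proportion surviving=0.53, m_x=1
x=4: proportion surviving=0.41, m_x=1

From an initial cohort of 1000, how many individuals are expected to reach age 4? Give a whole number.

410

Expected survivors = N0 · l_4 = 1000 × 0.41 = 410 → 410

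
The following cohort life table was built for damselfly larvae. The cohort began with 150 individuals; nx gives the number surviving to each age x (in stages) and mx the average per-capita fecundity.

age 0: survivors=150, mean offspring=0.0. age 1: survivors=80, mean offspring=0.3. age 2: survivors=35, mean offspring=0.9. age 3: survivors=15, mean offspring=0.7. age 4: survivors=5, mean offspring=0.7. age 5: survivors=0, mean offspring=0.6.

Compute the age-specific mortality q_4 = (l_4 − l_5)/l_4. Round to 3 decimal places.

1.000

lx = nx/n0 = nx/150: 1, 0.53333…, 0.23333…, 0.1, 0.03333…, 0
q_4 = (l_4 − l_5) / l_4 = (0.033333… − 0) / 0.033333…
     = 0.033333… / 0.033333… = 1 → 1.000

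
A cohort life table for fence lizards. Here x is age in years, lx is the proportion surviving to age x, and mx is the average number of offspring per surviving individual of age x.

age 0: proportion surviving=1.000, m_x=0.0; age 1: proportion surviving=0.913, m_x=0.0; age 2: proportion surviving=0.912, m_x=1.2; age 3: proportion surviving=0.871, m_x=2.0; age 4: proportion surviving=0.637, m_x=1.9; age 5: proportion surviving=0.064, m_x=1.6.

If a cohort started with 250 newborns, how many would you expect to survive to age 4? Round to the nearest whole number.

159

Expected survivors = N0 · l_4 = 250 × 0.637 = 159.25 → 159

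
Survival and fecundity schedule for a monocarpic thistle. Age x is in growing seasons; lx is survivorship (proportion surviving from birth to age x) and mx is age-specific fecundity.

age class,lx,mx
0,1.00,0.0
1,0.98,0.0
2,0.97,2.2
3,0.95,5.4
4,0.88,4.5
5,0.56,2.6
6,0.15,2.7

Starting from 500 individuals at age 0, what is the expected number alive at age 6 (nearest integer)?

75

Expected survivors = N0 · l_6 = 500 × 0.15 = 75 → 75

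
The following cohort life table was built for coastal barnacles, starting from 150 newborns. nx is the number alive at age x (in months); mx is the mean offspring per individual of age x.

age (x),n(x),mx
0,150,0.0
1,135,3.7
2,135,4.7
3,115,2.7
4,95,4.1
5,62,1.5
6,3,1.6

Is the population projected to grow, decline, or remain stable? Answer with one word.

lx = nx/n0 = nx/150: 1, 0.9, 0.9, 0.76667…, 0.63333…, 0.41333…, 0.02
R0 = Σ lx·mx = 0 + 3.33 + 4.23 + 2.07… + 2.596667… + 0.62… + 0.032 = 12.878667…
R0 > 1, so the population is growing.

growing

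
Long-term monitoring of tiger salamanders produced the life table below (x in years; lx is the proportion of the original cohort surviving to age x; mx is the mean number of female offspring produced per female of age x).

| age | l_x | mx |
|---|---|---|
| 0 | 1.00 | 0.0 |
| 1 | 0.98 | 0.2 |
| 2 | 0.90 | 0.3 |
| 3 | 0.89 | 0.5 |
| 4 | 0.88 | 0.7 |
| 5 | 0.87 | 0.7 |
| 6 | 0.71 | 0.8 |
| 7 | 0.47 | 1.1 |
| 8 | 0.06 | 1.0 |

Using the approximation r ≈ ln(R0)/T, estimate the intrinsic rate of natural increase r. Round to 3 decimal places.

0.258

R0 = Σ lx·mx = 0 + 0.196 + 0.27 + 0.445 + 0.616 + 0.609 + 0.568 + 0.517 + 0.06 = 3.281
Σ x·lx·mx = 15.087; T = 15.087/3.281 = 4.59829…
r ≈ ln(R0)/T = ln(3.281)/4.59829… = 0.25839… → 0.258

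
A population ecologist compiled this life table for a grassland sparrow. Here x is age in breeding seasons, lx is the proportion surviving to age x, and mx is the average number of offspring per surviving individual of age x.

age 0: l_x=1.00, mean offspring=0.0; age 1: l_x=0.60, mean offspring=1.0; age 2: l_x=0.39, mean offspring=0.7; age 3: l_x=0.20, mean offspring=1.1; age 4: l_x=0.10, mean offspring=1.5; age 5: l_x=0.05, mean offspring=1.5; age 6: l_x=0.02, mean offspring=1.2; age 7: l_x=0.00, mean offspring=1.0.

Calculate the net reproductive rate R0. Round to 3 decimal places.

lx·mx by age: 0, 0.6, 0.273, 0.22, 0.15, 0.075, 0.024, 0
R0 = Σ lx·mx = 1.342 → 1.342

1.342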